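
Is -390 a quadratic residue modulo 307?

Reduce the numerator: -390 ≡ 224 (mod 307), so (-390/307) = (224/307).
Factor out 2: 224 = 2^5·7. Since 307 ≡ 3 (mod 8), (2/307) = -1, and (2/307)^5 = -1. Now have -(7/307).
Both 7 ≡ 3 and 307 ≡ 3 (mod 4), so reciprocity gives (7/307) = -(307/7). Reduce: 307 ≡ 6 (mod 7). Now have (6/7).
Factor out 2: 6 = 2·3. Since 7 ≡ 7 (mod 8), (2/7) = +1. Now have (3/7).
Both 3 ≡ 3 and 7 ≡ 3 (mod 4), so reciprocity gives (3/7) = -(7/3). Reduce: 7 ≡ 1 (mod 3). Now have -(1/3).
(1/3) = 1. Collecting the sign factors: -1.
The Legendre symbol is -1, so x^2 ≡ -390 (mod 307) has no solution.

no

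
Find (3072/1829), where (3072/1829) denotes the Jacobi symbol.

-1

Reduce the numerator: 3072 ≡ 1243 (mod 1829), so (3072/1829) = (1243/1829).
1829 ≡ 1 (mod 4), so quadratic reciprocity gives (1243/1829) = (1829/1243). Reduce: 1829 ≡ 586 (mod 1243). Now have (586/1243).
Factor out 2: 586 = 2·293. Since 1243 ≡ 3 (mod 8), (2/1243) = -1. Now have -(293/1243).
293 ≡ 1 (mod 4), so quadratic reciprocity gives (293/1243) = (1243/293). Reduce: 1243 ≡ 71 (mod 293). Now have -(71/293).
293 ≡ 1 (mod 4), so quadratic reciprocity gives (71/293) = (293/71). Reduce: 293 ≡ 9 (mod 71). Now have -(9/71).
9 ≡ 1 (mod 4), so quadratic reciprocity gives (9/71) = (71/9). Reduce: 71 ≡ 8 (mod 9). Now have -(8/9).
Factor out 2: 8 = 2^3. Since 9 ≡ 1 (mod 8), (2/9) = +1, and (2/9)^3 = +1. Now have -(1/9).
(1/9) = 1. Collecting the sign factors: -1.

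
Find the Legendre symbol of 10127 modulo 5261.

-1

Reduce the numerator: 10127 ≡ 4866 (mod 5261), so (10127|5261) = (4866|5261).
Factor out 2: 4866 = 2·2433. Since 5261 ≡ 5 (mod 8), (2|5261) = -1. Now have -(2433|5261).
2433 ≡ 1 (mod 4), so quadratic reciprocity gives (2433|5261) = (5261|2433). Reduce: 5261 ≡ 395 (mod 2433). Now have -(395|2433).
2433 ≡ 1 (mod 4), so quadratic reciprocity gives (395|2433) = (2433|395). Reduce: 2433 ≡ 63 (mod 395). Now have -(63|395).
Both 63 ≡ 3 and 395 ≡ 3 (mod 4), so reciprocity gives (63|395) = -(395|63). Reduce: 395 ≡ 17 (mod 63). Now have (17|63).
17 ≡ 1 (mod 4), so quadratic reciprocity gives (17|63) = (63|17). Reduce: 63 ≡ 12 (mod 17). Now have (12|17).
Factor out 2: 12 = 2^2·3. Since 17 ≡ 1 (mod 8), (2|17) = +1, and (2|17)^2 = +1. Now have (3|17).
17 ≡ 1 (mod 4), so quadratic reciprocity gives (3|17) = (17|3). Reduce: 17 ≡ 2 (mod 3). Now have (2|3).
Factor out 2: 2 = 2. Since 3 ≡ 3 (mod 8), (2|3) = -1. Now have -(1|3).
(1|3) = 1. Collecting the sign factors: -1.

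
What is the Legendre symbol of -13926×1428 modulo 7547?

1

By multiplicativity, (-13926·1428 / 7547) = (-13926 / 7547)·(1428 / 7547).
First factor (-13926 / 7547):
(-13926 / 7547)
  = (1168 / 7547)    [-13926 ≡ 1168 mod 7547]
  = (73 / 7547)    [7547 ≡ 3 mod 8 ⇒ (2 / 7547)^4 = +1]
  = (7547 / 73)    [QR: 73 ≡ 1 mod 4, sign kept]
  = (28 / 73)    [7547 ≡ 28 mod 73]
  = (7 / 73)    [73 ≡ 1 mod 8 ⇒ (2 / 73)^2 = +1]
  = (73 / 7)    [QR: 73 ≡ 1 mod 4, sign kept]
  = (3 / 7)    [73 ≡ 3 mod 7]
  = -(7 / 3)    [QR: both ≡ 3 mod 4, sign flips]
  = -(1 / 3)    [7 ≡ 1 mod 3]
  = -1    [(1 / 3) = 1]
Second factor (1428 / 7547):
(1428 / 7547)
  = (357 / 7547)    [7547 ≡ 3 mod 8 ⇒ (2 / 7547)^2 = +1]
  = (7547 / 357)    [QR: 357 ≡ 1 mod 4, sign kept]
  = (50 / 357)    [7547 ≡ 50 mod 357]
  = -(25 / 357)    [357 ≡ 5 mod 8 ⇒ (2 / 357) = -1]
  = -(357 / 25)    [QR: 25 ≡ 1 mod 4, sign kept]
  = -(7 / 25)    [357 ≡ 7 mod 25]
  = -(25 / 7)    [QR: 25 ≡ 1 mod 4, sign kept]
  = -(4 / 7)    [25 ≡ 4 mod 7]
  = -(1 / 7)    [7 ≡ 7 mod 8 ⇒ (2 / 7)^2 = +1]
  = -1    [(1 / 7) = 1]
Product: (-1)·(-1) = 1.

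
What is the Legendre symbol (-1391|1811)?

(-1391|1811)
  = (420|1811)    [-1391 ≡ 420 mod 1811]
  = (105|1811)    [1811 ≡ 3 mod 8 ⇒ (2|1811)^2 = +1]
  = (1811|105)    [QR: 105 ≡ 1 mod 4, sign kept]
  = (26|105)    [1811 ≡ 26 mod 105]
  = (13|105)    [105 ≡ 1 mod 8 ⇒ (2|105) = +1]
  = (105|13)    [QR: 13 ≡ 1 mod 4, sign kept]
  = (1|13)    [105 ≡ 1 mod 13]
  = 1    [(1|13) = 1]

1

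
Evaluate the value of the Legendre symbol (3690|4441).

-1

(3690|4441)
  = (1845|4441)    [4441 ≡ 1 mod 8 ⇒ (2|4441) = +1]
  = (4441|1845)    [QR: 1845 ≡ 1 mod 4, sign kept]
  = (751|1845)    [4441 ≡ 751 mod 1845]
  = (1845|751)    [QR: 1845 ≡ 1 mod 4, sign kept]
  = (343|751)    [1845 ≡ 343 mod 751]
  = -(751|343)    [QR: both ≡ 3 mod 4, sign flips]
  = -(65|343)    [751 ≡ 65 mod 343]
  = -(343|65)    [QR: 65 ≡ 1 mod 4, sign kept]
  = -(18|65)    [343 ≡ 18 mod 65]
  = -(9|65)    [65 ≡ 1 mod 8 ⇒ (2|65) = +1]
  = -(65|9)    [QR: 9 ≡ 1 mod 4, sign kept]
  = -(2|9)    [65 ≡ 2 mod 9]
  = -(1|9)    [9 ≡ 1 mod 8 ⇒ (2|9) = +1]
  = -1    [(1|9) = 1]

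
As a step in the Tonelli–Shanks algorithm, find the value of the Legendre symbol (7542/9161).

Factor out 2: 7542 = 2·3771. Since 9161 ≡ 1 (mod 8), (2/9161) = +1. Now have (3771/9161).
9161 ≡ 1 (mod 4), so quadratic reciprocity gives (3771/9161) = (9161/3771). Reduce: 9161 ≡ 1619 (mod 3771). Now have (1619/3771).
Both 1619 ≡ 3 and 3771 ≡ 3 (mod 4), so reciprocity gives (1619/3771) = -(3771/1619). Reduce: 3771 ≡ 533 (mod 1619). Now have -(533/1619).
533 ≡ 1 (mod 4), so quadratic reciprocity gives (533/1619) = (1619/533). Reduce: 1619 ≡ 20 (mod 533). Now have -(20/533).
Factor out 2: 20 = 2^2·5. Since 533 ≡ 5 (mod 8), (2/533) = -1, and (2/533)^2 = +1. Now have -(5/533).
5 ≡ 1 (mod 4), so quadratic reciprocity gives (5/533) = (533/5). Reduce: 533 ≡ 3 (mod 5). Now have -(3/5).
5 ≡ 1 (mod 4), so quadratic reciprocity gives (3/5) = (5/3). Reduce: 5 ≡ 2 (mod 3). Now have -(2/3).
Factor out 2: 2 = 2. Since 3 ≡ 3 (mod 8), (2/3) = -1. Now have (1/3).
(1/3) = 1. Collecting the sign factors: 1.

1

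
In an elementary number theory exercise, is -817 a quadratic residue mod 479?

no

(-817/479)
  = -(817/479)    [479 ≡ 3 mod 4 ⇒ (-1/479) = -1]
  = -(338/479)    [817 ≡ 338 mod 479]
  = -(169/479)    [479 ≡ 7 mod 8 ⇒ (2/479) = +1]
  = -(479/169)    [QR: 169 ≡ 1 mod 4, sign kept]
  = -(141/169)    [479 ≡ 141 mod 169]
  = -(169/141)    [QR: 141 ≡ 1 mod 4, sign kept]
  = -(28/141)    [169 ≡ 28 mod 141]
  = -(7/141)    [141 ≡ 5 mod 8 ⇒ (2/141)^2 = +1]
  = -(141/7)    [QR: 141 ≡ 1 mod 4, sign kept]
  = -(1/7)    [141 ≡ 1 mod 7]
  = -1    [(1/7) = 1]
The Legendre symbol is -1, so x^2 ≡ -817 (mod 479) has no solution.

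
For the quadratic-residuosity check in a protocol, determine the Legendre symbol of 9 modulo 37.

1

(9|37)
  = (37|9)    [QR: 9 ≡ 1 mod 4, sign kept]
  = (1|9)    [37 ≡ 1 mod 9]
  = 1    [(1|9) = 1]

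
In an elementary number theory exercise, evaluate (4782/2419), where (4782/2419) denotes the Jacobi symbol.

-1

Reduce the numerator: 4782 ≡ 2363 (mod 2419), so (4782/2419) = (2363/2419).
Both 2363 ≡ 3 and 2419 ≡ 3 (mod 4), so reciprocity gives (2363/2419) = -(2419/2363). Reduce: 2419 ≡ 56 (mod 2363). Now have -(56/2363).
Factor out 2: 56 = 2^3·7. Since 2363 ≡ 3 (mod 8), (2/2363) = -1, and (2/2363)^3 = -1. Now have (7/2363).
Both 7 ≡ 3 and 2363 ≡ 3 (mod 4), so reciprocity gives (7/2363) = -(2363/7). Reduce: 2363 ≡ 4 (mod 7). Now have -(4/7).
Factor out 2: 4 = 2^2. Since 7 ≡ 7 (mod 8), (2/7) = +1, and (2/7)^2 = +1. Now have -(1/7).
(1/7) = 1. Collecting the sign factors: -1.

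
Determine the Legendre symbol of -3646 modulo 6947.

(-3646/6947)
  = (3301/6947)    [-3646 ≡ 3301 mod 6947]
  = (6947/3301)    [QR: 3301 ≡ 1 mod 4, sign kept]
  = (345/3301)    [6947 ≡ 345 mod 3301]
  = (3301/345)    [QR: 345 ≡ 1 mod 4, sign kept]
  = (196/345)    [3301 ≡ 196 mod 345]
  = (49/345)    [345 ≡ 1 mod 8 ⇒ (2/345)^2 = +1]
  = (345/49)    [QR: 49 ≡ 1 mod 4, sign kept]
  = (2/49)    [345 ≡ 2 mod 49]
  = (1/49)    [49 ≡ 1 mod 8 ⇒ (2/49) = +1]
  = 1    [(1/49) = 1]

1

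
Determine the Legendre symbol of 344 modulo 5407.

(344 / 5407)
  = (43 / 5407)    [5407 ≡ 7 mod 8 ⇒ (2 / 5407)^3 = +1]
  = -(5407 / 43)    [QR: both ≡ 3 mod 4, sign flips]
  = -(32 / 43)    [5407 ≡ 32 mod 43]
  = (1 / 43)    [43 ≡ 3 mod 8 ⇒ (2 / 43)^5 = -1]
  = 1    [(1 / 43) = 1]

1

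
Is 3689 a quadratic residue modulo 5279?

3689 ≡ 1 (mod 4), so quadratic reciprocity gives (3689/5279) = (5279/3689). Reduce: 5279 ≡ 1590 (mod 3689). Now have (1590/3689).
Factor out 2: 1590 = 2·795. Since 3689 ≡ 1 (mod 8), (2/3689) = +1. Now have (795/3689).
3689 ≡ 1 (mod 4), so quadratic reciprocity gives (795/3689) = (3689/795). Reduce: 3689 ≡ 509 (mod 795). Now have (509/795).
509 ≡ 1 (mod 4), so quadratic reciprocity gives (509/795) = (795/509). Reduce: 795 ≡ 286 (mod 509). Now have (286/509).
Factor out 2: 286 = 2·143. Since 509 ≡ 5 (mod 8), (2/509) = -1. Now have -(143/509).
509 ≡ 1 (mod 4), so quadratic reciprocity gives (143/509) = (509/143). Reduce: 509 ≡ 80 (mod 143). Now have -(80/143).
Factor out 2: 80 = 2^4·5. Since 143 ≡ 7 (mod 8), (2/143) = +1, and (2/143)^4 = +1. Now have -(5/143).
5 ≡ 1 (mod 4), so quadratic reciprocity gives (5/143) = (143/5). Reduce: 143 ≡ 3 (mod 5). Now have -(3/5).
5 ≡ 1 (mod 4), so quadratic reciprocity gives (3/5) = (5/3). Reduce: 5 ≡ 2 (mod 3). Now have -(2/3).
Factor out 2: 2 = 2. Since 3 ≡ 3 (mod 8), (2/3) = -1. Now have (1/3).
(1/3) = 1. Collecting the sign factors: 1.
The Legendre symbol is 1, so x^2 ≡ 3689 (mod 5279) has solution.

yes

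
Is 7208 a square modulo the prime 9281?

Factor out 2: 7208 = 2^3·901. Since 9281 ≡ 1 (mod 8), (2|9281) = +1, and (2|9281)^3 = +1. Now have (901|9281).
901 ≡ 1 (mod 4), so quadratic reciprocity gives (901|9281) = (9281|901). Reduce: 9281 ≡ 271 (mod 901). Now have (271|901).
901 ≡ 1 (mod 4), so quadratic reciprocity gives (271|901) = (901|271). Reduce: 901 ≡ 88 (mod 271). Now have (88|271).
Factor out 2: 88 = 2^3·11. Since 271 ≡ 7 (mod 8), (2|271) = +1, and (2|271)^3 = +1. Now have (11|271).
Both 11 ≡ 3 and 271 ≡ 3 (mod 4), so reciprocity gives (11|271) = -(271|11). Reduce: 271 ≡ 7 (mod 11). Now have -(7|11).
Both 7 ≡ 3 and 11 ≡ 3 (mod 4), so reciprocity gives (7|11) = -(11|7). Reduce: 11 ≡ 4 (mod 7). Now have (4|7).
Factor out 2: 4 = 2^2. Since 7 ≡ 7 (mod 8), (2|7) = +1, and (2|7)^2 = +1. Now have (1|7).
(1|7) = 1. Collecting the sign factors: 1.
The Legendre symbol is 1, so x^2 ≡ 7208 (mod 9281) has solution.

yes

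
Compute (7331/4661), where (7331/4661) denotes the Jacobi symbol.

-1

(7331/4661)
  = (2670/4661)    [7331 ≡ 2670 mod 4661]
  = -(1335/4661)    [4661 ≡ 5 mod 8 ⇒ (2/4661) = -1]
  = -(4661/1335)    [QR: 4661 ≡ 1 mod 4, sign kept]
  = -(656/1335)    [4661 ≡ 656 mod 1335]
  = -(41/1335)    [1335 ≡ 7 mod 8 ⇒ (2/1335)^4 = +1]
  = -(1335/41)    [QR: 41 ≡ 1 mod 4, sign kept]
  = -(23/41)    [1335 ≡ 23 mod 41]
  = -(41/23)    [QR: 41 ≡ 1 mod 4, sign kept]
  = -(18/23)    [41 ≡ 18 mod 23]
  = -(9/23)    [23 ≡ 7 mod 8 ⇒ (2/23) = +1]
  = -(23/9)    [QR: 9 ≡ 1 mod 4, sign kept]
  = -(5/9)    [23 ≡ 5 mod 9]
  = -(9/5)    [QR: 5 ≡ 1 mod 4, sign kept]
  = -(4/5)    [9 ≡ 4 mod 5]
  = -(1/5)    [5 ≡ 5 mod 8 ⇒ (2/5)^2 = +1]
  = -1    [(1/5) = 1]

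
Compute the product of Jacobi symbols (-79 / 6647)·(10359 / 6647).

1

By multiplicativity, (-79·10359 / 6647) = (-79 / 6647)·(10359 / 6647).
First factor (-79 / 6647):
Reduce the numerator: -79 ≡ 6568 (mod 6647), so (-79 / 6647) = (6568 / 6647).
Factor out 2: 6568 = 2^3·821. Since 6647 ≡ 7 (mod 8), (2 / 6647) = +1, and (2 / 6647)^3 = +1. Now have (821 / 6647).
821 ≡ 1 (mod 4), so quadratic reciprocity gives (821 / 6647) = (6647 / 821). Reduce: 6647 ≡ 79 (mod 821). Now have (79 / 821).
821 ≡ 1 (mod 4), so quadratic reciprocity gives (79 / 821) = (821 / 79). Reduce: 821 ≡ 31 (mod 79). Now have (31 / 79).
Both 31 ≡ 3 and 79 ≡ 3 (mod 4), so reciprocity gives (31 / 79) = -(79 / 31). Reduce: 79 ≡ 17 (mod 31). Now have -(17 / 31).
17 ≡ 1 (mod 4), so quadratic reciprocity gives (17 / 31) = (31 / 17). Reduce: 31 ≡ 14 (mod 17). Now have -(14 / 17).
Factor out 2: 14 = 2·7. Since 17 ≡ 1 (mod 8), (2 / 17) = +1. Now have -(7 / 17).
17 ≡ 1 (mod 4), so quadratic reciprocity gives (7 / 17) = (17 / 7). Reduce: 17 ≡ 3 (mod 7). Now have -(3 / 7).
Both 3 ≡ 3 and 7 ≡ 3 (mod 4), so reciprocity gives (3 / 7) = -(7 / 3). Reduce: 7 ≡ 1 (mod 3). Now have (1 / 3).
(1 / 3) = 1. Collecting the sign factors: 1.
Second factor (10359 / 6647):
Reduce the numerator: 10359 ≡ 3712 (mod 6647), so (10359 / 6647) = (3712 / 6647).
Factor out 2: 3712 = 2^7·29. Since 6647 ≡ 7 (mod 8), (2 / 6647) = +1, and (2 / 6647)^7 = +1. Now have (29 / 6647).
29 ≡ 1 (mod 4), so quadratic reciprocity gives (29 / 6647) = (6647 / 29). Reduce: 6647 ≡ 6 (mod 29). Now have (6 / 29).
Factor out 2: 6 = 2·3. Since 29 ≡ 5 (mod 8), (2 / 29) = -1. Now have -(3 / 29).
29 ≡ 1 (mod 4), so quadratic reciprocity gives (3 / 29) = (29 / 3). Reduce: 29 ≡ 2 (mod 3). Now have -(2 / 3).
Factor out 2: 2 = 2. Since 3 ≡ 3 (mod 8), (2 / 3) = -1. Now have (1 / 3).
(1 / 3) = 1. Collecting the sign factors: 1.
Product: (1)·(1) = 1.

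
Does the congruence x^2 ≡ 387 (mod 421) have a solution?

no

421 ≡ 1 (mod 4), so quadratic reciprocity gives (387|421) = (421|387). Reduce: 421 ≡ 34 (mod 387). Now have (34|387).
Factor out 2: 34 = 2·17. Since 387 ≡ 3 (mod 8), (2|387) = -1. Now have -(17|387).
17 ≡ 1 (mod 4), so quadratic reciprocity gives (17|387) = (387|17). Reduce: 387 ≡ 13 (mod 17). Now have -(13|17).
13 ≡ 1 (mod 4), so quadratic reciprocity gives (13|17) = (17|13). Reduce: 17 ≡ 4 (mod 13). Now have -(4|13).
Factor out 2: 4 = 2^2. Since 13 ≡ 5 (mod 8), (2|13) = -1, and (2|13)^2 = +1. Now have -(1|13).
(1|13) = 1. Collecting the sign factors: -1.
The Legendre symbol is -1, so x^2 ≡ 387 (mod 421) has no solution.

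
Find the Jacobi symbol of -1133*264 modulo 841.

By multiplicativity, (-1133·264 / 841) = (-1133 / 841)·(264 / 841).
First factor (-1133 / 841):
Reduce the numerator: -1133 ≡ 549 (mod 841), so (-1133 / 841) = (549 / 841).
549 ≡ 1 (mod 4), so quadratic reciprocity gives (549 / 841) = (841 / 549). Reduce: 841 ≡ 292 (mod 549). Now have (292 / 549).
Factor out 2: 292 = 2^2·73. Since 549 ≡ 5 (mod 8), (2 / 549) = -1, and (2 / 549)^2 = +1. Now have (73 / 549).
73 ≡ 1 (mod 4), so quadratic reciprocity gives (73 / 549) = (549 / 73). Reduce: 549 ≡ 38 (mod 73). Now have (38 / 73).
Factor out 2: 38 = 2·19. Since 73 ≡ 1 (mod 8), (2 / 73) = +1. Now have (19 / 73).
73 ≡ 1 (mod 4), so quadratic reciprocity gives (19 / 73) = (73 / 19). Reduce: 73 ≡ 16 (mod 19). Now have (16 / 19).
Factor out 2: 16 = 2^4. Since 19 ≡ 3 (mod 8), (2 / 19) = -1, and (2 / 19)^4 = +1. Now have (1 / 19).
(1 / 19) = 1. Collecting the sign factors: 1.
Second factor (264 / 841):
Factor out 2: 264 = 2^3·33. Since 841 ≡ 1 (mod 8), (2 / 841) = +1, and (2 / 841)^3 = +1. Now have (33 / 841).
33 ≡ 1 (mod 4), so quadratic reciprocity gives (33 / 841) = (841 / 33). Reduce: 841 ≡ 16 (mod 33). Now have (16 / 33).
Factor out 2: 16 = 2^4. Since 33 ≡ 1 (mod 8), (2 / 33) = +1, and (2 / 33)^4 = +1. Now have (1 / 33).
(1 / 33) = 1. Collecting the sign factors: 1.
Product: (1)·(1) = 1.

1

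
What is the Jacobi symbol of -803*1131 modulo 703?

By multiplicativity, (-803·1131/703) = (-803/703)·(1131/703).
First factor (-803/703):
(-803/703)
  = -(803/703)    [703 ≡ 3 mod 4 ⇒ (-1/703) = -1]
  = -(100/703)    [803 ≡ 100 mod 703]
  = -(25/703)    [703 ≡ 7 mod 8 ⇒ (2/703)^2 = +1]
  = -(703/25)    [QR: 25 ≡ 1 mod 4, sign kept]
  = -(3/25)    [703 ≡ 3 mod 25]
  = -(25/3)    [QR: 25 ≡ 1 mod 4, sign kept]
  = -(1/3)    [25 ≡ 1 mod 3]
  = -1    [(1/3) = 1]
Second factor (1131/703):
(1131/703)
  = (428/703)    [1131 ≡ 428 mod 703]
  = (107/703)    [703 ≡ 7 mod 8 ⇒ (2/703)^2 = +1]
  = -(703/107)    [QR: both ≡ 3 mod 4, sign flips]
  = -(61/107)    [703 ≡ 61 mod 107]
  = -(107/61)    [QR: 61 ≡ 1 mod 4, sign kept]
  = -(46/61)    [107 ≡ 46 mod 61]
  = (23/61)    [61 ≡ 5 mod 8 ⇒ (2/61) = -1]
  = (61/23)    [QR: 61 ≡ 1 mod 4, sign kept]
  = (15/23)    [61 ≡ 15 mod 23]
  = -(23/15)    [QR: both ≡ 3 mod 4, sign flips]
  = -(8/15)    [23 ≡ 8 mod 15]
  = -(1/15)    [15 ≡ 7 mod 8 ⇒ (2/15)^3 = +1]
  = -1    [(1/15) = 1]
Product: (-1)·(-1) = 1.

1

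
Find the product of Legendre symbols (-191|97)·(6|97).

1

By multiplicativity, (-191·6|97) = (-191|97)·(6|97).
First factor (-191|97):
(-191|97)
  = (3|97)    [-191 ≡ 3 mod 97]
  = (97|3)    [QR: 97 ≡ 1 mod 4, sign kept]
  = (1|3)    [97 ≡ 1 mod 3]
  = 1    [(1|3) = 1]
Second factor (6|97):
(6|97)
  = (3|97)    [97 ≡ 1 mod 8 ⇒ (2|97) = +1]
  = (97|3)    [QR: 97 ≡ 1 mod 4, sign kept]
  = (1|3)    [97 ≡ 1 mod 3]
  = 1    [(1|3) = 1]
Product: (1)·(1) = 1.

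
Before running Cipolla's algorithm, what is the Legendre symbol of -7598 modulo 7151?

Reduce the numerator: -7598 ≡ 6704 (mod 7151), so (-7598|7151) = (6704|7151).
Factor out 2: 6704 = 2^4·419. Since 7151 ≡ 7 (mod 8), (2|7151) = +1, and (2|7151)^4 = +1. Now have (419|7151).
Both 419 ≡ 3 and 7151 ≡ 3 (mod 4), so reciprocity gives (419|7151) = -(7151|419). Reduce: 7151 ≡ 28 (mod 419). Now have -(28|419).
Factor out 2: 28 = 2^2·7. Since 419 ≡ 3 (mod 8), (2|419) = -1, and (2|419)^2 = +1. Now have -(7|419).
Both 7 ≡ 3 and 419 ≡ 3 (mod 4), so reciprocity gives (7|419) = -(419|7). Reduce: 419 ≡ 6 (mod 7). Now have (6|7).
Factor out 2: 6 = 2·3. Since 7 ≡ 7 (mod 8), (2|7) = +1. Now have (3|7).
Both 3 ≡ 3 and 7 ≡ 3 (mod 4), so reciprocity gives (3|7) = -(7|3). Reduce: 7 ≡ 1 (mod 3). Now have -(1|3).
(1|3) = 1. Collecting the sign factors: -1.

-1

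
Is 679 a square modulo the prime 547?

no

Reduce the numerator: 679 ≡ 132 (mod 547), so (679/547) = (132/547).
Factor out 2: 132 = 2^2·33. Since 547 ≡ 3 (mod 8), (2/547) = -1, and (2/547)^2 = +1. Now have (33/547).
33 ≡ 1 (mod 4), so quadratic reciprocity gives (33/547) = (547/33). Reduce: 547 ≡ 19 (mod 33). Now have (19/33).
33 ≡ 1 (mod 4), so quadratic reciprocity gives (19/33) = (33/19). Reduce: 33 ≡ 14 (mod 19). Now have (14/19).
Factor out 2: 14 = 2·7. Since 19 ≡ 3 (mod 8), (2/19) = -1. Now have -(7/19).
Both 7 ≡ 3 and 19 ≡ 3 (mod 4), so reciprocity gives (7/19) = -(19/7). Reduce: 19 ≡ 5 (mod 7). Now have (5/7).
5 ≡ 1 (mod 4), so quadratic reciprocity gives (5/7) = (7/5). Reduce: 7 ≡ 2 (mod 5). Now have (2/5).
Factor out 2: 2 = 2. Since 5 ≡ 5 (mod 8), (2/5) = -1. Now have -(1/5).
(1/5) = 1. Collecting the sign factors: -1.
The Legendre symbol is -1, so x^2 ≡ 679 (mod 547) has no solution.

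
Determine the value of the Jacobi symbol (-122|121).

Pull out -1: (-122|121) = (-1|121)·(122|121). Since 121 ≡ 1 (mod 4), (-1|121) = +1. Now have (122|121).
Reduce the numerator: 122 ≡ 1 (mod 121), so (122|121) = (1|121).
(1|121) = 1. Collecting the sign factors: 1.

1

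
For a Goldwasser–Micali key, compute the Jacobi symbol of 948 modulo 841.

1

(948|841)
  = (107|841)    [948 ≡ 107 mod 841]
  = (841|107)    [QR: 841 ≡ 1 mod 4, sign kept]
  = (92|107)    [841 ≡ 92 mod 107]
  = (23|107)    [107 ≡ 3 mod 8 ⇒ (2|107)^2 = +1]
  = -(107|23)    [QR: both ≡ 3 mod 4, sign flips]
  = -(15|23)    [107 ≡ 15 mod 23]
  = (23|15)    [QR: both ≡ 3 mod 4, sign flips]
  = (8|15)    [23 ≡ 8 mod 15]
  = (1|15)    [15 ≡ 7 mod 8 ⇒ (2|15)^3 = +1]
  = 1    [(1|15) = 1]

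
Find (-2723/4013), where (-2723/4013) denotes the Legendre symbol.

-1

(-2723/4013)
  = (2723/4013)    [4013 ≡ 1 mod 4 ⇒ (-1/4013) = +1]
  = (4013/2723)    [QR: 4013 ≡ 1 mod 4, sign kept]
  = (1290/2723)    [4013 ≡ 1290 mod 2723]
  = -(645/2723)    [2723 ≡ 3 mod 8 ⇒ (2/2723) = -1]
  = -(2723/645)    [QR: 645 ≡ 1 mod 4, sign kept]
  = -(143/645)    [2723 ≡ 143 mod 645]
  = -(645/143)    [QR: 645 ≡ 1 mod 4, sign kept]
  = -(73/143)    [645 ≡ 73 mod 143]
  = -(143/73)    [QR: 73 ≡ 1 mod 4, sign kept]
  = -(70/73)    [143 ≡ 70 mod 73]
  = -(35/73)    [73 ≡ 1 mod 8 ⇒ (2/73) = +1]
  = -(73/35)    [QR: 73 ≡ 1 mod 4, sign kept]
  = -(3/35)    [73 ≡ 3 mod 35]
  = (35/3)    [QR: both ≡ 3 mod 4, sign flips]
  = (2/3)    [35 ≡ 2 mod 3]
  = -(1/3)    [3 ≡ 3 mod 8 ⇒ (2/3) = -1]
  = -1    [(1/3) = 1]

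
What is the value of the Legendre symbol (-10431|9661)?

-1

Reduce the numerator: -10431 ≡ 8891 (mod 9661), so (-10431|9661) = (8891|9661).
9661 ≡ 1 (mod 4), so quadratic reciprocity gives (8891|9661) = (9661|8891). Reduce: 9661 ≡ 770 (mod 8891). Now have (770|8891).
Factor out 2: 770 = 2·385. Since 8891 ≡ 3 (mod 8), (2|8891) = -1. Now have -(385|8891).
385 ≡ 1 (mod 4), so quadratic reciprocity gives (385|8891) = (8891|385). Reduce: 8891 ≡ 36 (mod 385). Now have -(36|385).
Factor out 2: 36 = 2^2·9. Since 385 ≡ 1 (mod 8), (2|385) = +1, and (2|385)^2 = +1. Now have -(9|385).
9 ≡ 1 (mod 4), so quadratic reciprocity gives (9|385) = (385|9). Reduce: 385 ≡ 7 (mod 9). Now have -(7|9).
9 ≡ 1 (mod 4), so quadratic reciprocity gives (7|9) = (9|7). Reduce: 9 ≡ 2 (mod 7). Now have -(2|7).
Factor out 2: 2 = 2. Since 7 ≡ 7 (mod 8), (2|7) = +1. Now have -(1|7).
(1|7) = 1. Collecting the sign factors: -1.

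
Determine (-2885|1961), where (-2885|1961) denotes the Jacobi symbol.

-1

Reduce the numerator: -2885 ≡ 1037 (mod 1961), so (-2885|1961) = (1037|1961).
1037 ≡ 1 (mod 4), so quadratic reciprocity gives (1037|1961) = (1961|1037). Reduce: 1961 ≡ 924 (mod 1037). Now have (924|1037).
Factor out 2: 924 = 2^2·231. Since 1037 ≡ 5 (mod 8), (2|1037) = -1, and (2|1037)^2 = +1. Now have (231|1037).
1037 ≡ 1 (mod 4), so quadratic reciprocity gives (231|1037) = (1037|231). Reduce: 1037 ≡ 113 (mod 231). Now have (113|231).
113 ≡ 1 (mod 4), so quadratic reciprocity gives (113|231) = (231|113). Reduce: 231 ≡ 5 (mod 113). Now have (5|113).
5 ≡ 1 (mod 4), so quadratic reciprocity gives (5|113) = (113|5). Reduce: 113 ≡ 3 (mod 5). Now have (3|5).
5 ≡ 1 (mod 4), so quadratic reciprocity gives (3|5) = (5|3). Reduce: 5 ≡ 2 (mod 3). Now have (2|3).
Factor out 2: 2 = 2. Since 3 ≡ 3 (mod 8), (2|3) = -1. Now have -(1|3).
(1|3) = 1. Collecting the sign factors: -1.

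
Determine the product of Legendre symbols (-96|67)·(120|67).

1

By multiplicativity, (-96·120|67) = (-96|67)·(120|67).
First factor (-96|67):
Reduce the numerator: -96 ≡ 38 (mod 67), so (-96|67) = (38|67).
Factor out 2: 38 = 2·19. Since 67 ≡ 3 (mod 8), (2|67) = -1. Now have -(19|67).
Both 19 ≡ 3 and 67 ≡ 3 (mod 4), so reciprocity gives (19|67) = -(67|19). Reduce: 67 ≡ 10 (mod 19). Now have (10|19).
Factor out 2: 10 = 2·5. Since 19 ≡ 3 (mod 8), (2|19) = -1. Now have -(5|19).
5 ≡ 1 (mod 4), so quadratic reciprocity gives (5|19) = (19|5). Reduce: 19 ≡ 4 (mod 5). Now have -(4|5).
Factor out 2: 4 = 2^2. Since 5 ≡ 5 (mod 8), (2|5) = -1, and (2|5)^2 = +1. Now have -(1|5).
(1|5) = 1. Collecting the sign factors: -1.
Second factor (120|67):
Reduce the numerator: 120 ≡ 53 (mod 67), so (120|67) = (53|67).
53 ≡ 1 (mod 4), so quadratic reciprocity gives (53|67) = (67|53). Reduce: 67 ≡ 14 (mod 53). Now have (14|53).
Factor out 2: 14 = 2·7. Since 53 ≡ 5 (mod 8), (2|53) = -1. Now have -(7|53).
53 ≡ 1 (mod 4), so quadratic reciprocity gives (7|53) = (53|7). Reduce: 53 ≡ 4 (mod 7). Now have -(4|7).
Factor out 2: 4 = 2^2. Since 7 ≡ 7 (mod 8), (2|7) = +1, and (2|7)^2 = +1. Now have -(1|7).
(1|7) = 1. Collecting the sign factors: -1.
Product: (-1)·(-1) = 1.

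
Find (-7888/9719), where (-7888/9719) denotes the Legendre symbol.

1

(-7888/9719)
  = (1831/9719)    [-7888 ≡ 1831 mod 9719]
  = -(9719/1831)    [QR: both ≡ 3 mod 4, sign flips]
  = -(564/1831)    [9719 ≡ 564 mod 1831]
  = -(141/1831)    [1831 ≡ 7 mod 8 ⇒ (2/1831)^2 = +1]
  = -(1831/141)    [QR: 141 ≡ 1 mod 4, sign kept]
  = -(139/141)    [1831 ≡ 139 mod 141]
  = -(141/139)    [QR: 141 ≡ 1 mod 4, sign kept]
  = -(2/139)    [141 ≡ 2 mod 139]
  = (1/139)    [139 ≡ 3 mod 8 ⇒ (2/139) = -1]
  = 1    [(1/139) = 1]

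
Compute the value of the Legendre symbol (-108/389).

-1

Reduce the numerator: -108 ≡ 281 (mod 389), so (-108/389) = (281/389).
281 ≡ 1 (mod 4), so quadratic reciprocity gives (281/389) = (389/281). Reduce: 389 ≡ 108 (mod 281). Now have (108/281).
Factor out 2: 108 = 2^2·27. Since 281 ≡ 1 (mod 8), (2/281) = +1, and (2/281)^2 = +1. Now have (27/281).
281 ≡ 1 (mod 4), so quadratic reciprocity gives (27/281) = (281/27). Reduce: 281 ≡ 11 (mod 27). Now have (11/27).
Both 11 ≡ 3 and 27 ≡ 3 (mod 4), so reciprocity gives (11/27) = -(27/11). Reduce: 27 ≡ 5 (mod 11). Now have -(5/11).
5 ≡ 1 (mod 4), so quadratic reciprocity gives (5/11) = (11/5). Reduce: 11 ≡ 1 (mod 5). Now have -(1/5).
(1/5) = 1. Collecting the sign factors: -1.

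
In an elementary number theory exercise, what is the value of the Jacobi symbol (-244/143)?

(-244/143)
  = (42/143)    [-244 ≡ 42 mod 143]
  = (21/143)    [143 ≡ 7 mod 8 ⇒ (2/143) = +1]
  = (143/21)    [QR: 21 ≡ 1 mod 4, sign kept]
  = (17/21)    [143 ≡ 17 mod 21]
  = (21/17)    [QR: 17 ≡ 1 mod 4, sign kept]
  = (4/17)    [21 ≡ 4 mod 17]
  = (1/17)    [17 ≡ 1 mod 8 ⇒ (2/17)^2 = +1]
  = 1    [(1/17) = 1]

1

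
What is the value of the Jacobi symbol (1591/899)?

1

Reduce the numerator: 1591 ≡ 692 (mod 899), so (1591/899) = (692/899).
Factor out 2: 692 = 2^2·173. Since 899 ≡ 3 (mod 8), (2/899) = -1, and (2/899)^2 = +1. Now have (173/899).
173 ≡ 1 (mod 4), so quadratic reciprocity gives (173/899) = (899/173). Reduce: 899 ≡ 34 (mod 173). Now have (34/173).
Factor out 2: 34 = 2·17. Since 173 ≡ 5 (mod 8), (2/173) = -1. Now have -(17/173).
17 ≡ 1 (mod 4), so quadratic reciprocity gives (17/173) = (173/17). Reduce: 173 ≡ 3 (mod 17). Now have -(3/17).
17 ≡ 1 (mod 4), so quadratic reciprocity gives (3/17) = (17/3). Reduce: 17 ≡ 2 (mod 3). Now have -(2/3).
Factor out 2: 2 = 2. Since 3 ≡ 3 (mod 8), (2/3) = -1. Now have (1/3).
(1/3) = 1. Collecting the sign factors: 1.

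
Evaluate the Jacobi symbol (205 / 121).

Reduce the numerator: 205 ≡ 84 (mod 121), so (205 / 121) = (84 / 121).
Factor out 2: 84 = 2^2·21. Since 121 ≡ 1 (mod 8), (2 / 121) = +1, and (2 / 121)^2 = +1. Now have (21 / 121).
21 ≡ 1 (mod 4), so quadratic reciprocity gives (21 / 121) = (121 / 21). Reduce: 121 ≡ 16 (mod 21). Now have (16 / 21).
Factor out 2: 16 = 2^4. Since 21 ≡ 5 (mod 8), (2 / 21) = -1, and (2 / 21)^4 = +1. Now have (1 / 21).
(1 / 21) = 1. Collecting the sign factors: 1.

1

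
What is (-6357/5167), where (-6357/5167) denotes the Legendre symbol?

(-6357/5167)
  = -(6357/5167)    [5167 ≡ 3 mod 4 ⇒ (-1/5167) = -1]
  = -(1190/5167)    [6357 ≡ 1190 mod 5167]
  = -(595/5167)    [5167 ≡ 7 mod 8 ⇒ (2/5167) = +1]
  = (5167/595)    [QR: both ≡ 3 mod 4, sign flips]
  = (407/595)    [5167 ≡ 407 mod 595]
  = -(595/407)    [QR: both ≡ 3 mod 4, sign flips]
  = -(188/407)    [595 ≡ 188 mod 407]
  = -(47/407)    [407 ≡ 7 mod 8 ⇒ (2/407)^2 = +1]
  = (407/47)    [QR: both ≡ 3 mod 4, sign flips]
  = (31/47)    [407 ≡ 31 mod 47]
  = -(47/31)    [QR: both ≡ 3 mod 4, sign flips]
  = -(16/31)    [47 ≡ 16 mod 31]
  = -(1/31)    [31 ≡ 7 mod 8 ⇒ (2/31)^4 = +1]
  = -1    [(1/31) = 1]

-1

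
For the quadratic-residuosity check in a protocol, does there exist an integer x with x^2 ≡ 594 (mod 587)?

yes

Reduce the numerator: 594 ≡ 7 (mod 587), so (594/587) = (7/587).
Both 7 ≡ 3 and 587 ≡ 3 (mod 4), so reciprocity gives (7/587) = -(587/7). Reduce: 587 ≡ 6 (mod 7). Now have -(6/7).
Factor out 2: 6 = 2·3. Since 7 ≡ 7 (mod 8), (2/7) = +1. Now have -(3/7).
Both 3 ≡ 3 and 7 ≡ 3 (mod 4), so reciprocity gives (3/7) = -(7/3). Reduce: 7 ≡ 1 (mod 3). Now have (1/3).
(1/3) = 1. Collecting the sign factors: 1.
(594/587) = 1, and 587 is prime, so 594 is a quadratic residue mod 587.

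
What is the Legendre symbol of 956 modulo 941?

Reduce the numerator: 956 ≡ 15 (mod 941), so (956/941) = (15/941).
941 ≡ 1 (mod 4), so quadratic reciprocity gives (15/941) = (941/15). Reduce: 941 ≡ 11 (mod 15). Now have (11/15).
Both 11 ≡ 3 and 15 ≡ 3 (mod 4), so reciprocity gives (11/15) = -(15/11). Reduce: 15 ≡ 4 (mod 11). Now have -(4/11).
Factor out 2: 4 = 2^2. Since 11 ≡ 3 (mod 8), (2/11) = -1, and (2/11)^2 = +1. Now have -(1/11).
(1/11) = 1. Collecting the sign factors: -1.

-1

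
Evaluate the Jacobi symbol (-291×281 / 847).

-1

By multiplicativity, (-291·281 / 847) = (-291 / 847)·(281 / 847).
First factor (-291 / 847):
(-291 / 847)
  = -(291 / 847)    [847 ≡ 3 mod 4 ⇒ (-1 / 847) = -1]
  = (847 / 291)    [QR: both ≡ 3 mod 4, sign flips]
  = (265 / 291)    [847 ≡ 265 mod 291]
  = (291 / 265)    [QR: 265 ≡ 1 mod 4, sign kept]
  = (26 / 265)    [291 ≡ 26 mod 265]
  = (13 / 265)    [265 ≡ 1 mod 8 ⇒ (2 / 265) = +1]
  = (265 / 13)    [QR: 13 ≡ 1 mod 4, sign kept]
  = (5 / 13)    [265 ≡ 5 mod 13]
  = (13 / 5)    [QR: 5 ≡ 1 mod 4, sign kept]
  = (3 / 5)    [13 ≡ 3 mod 5]
  = (5 / 3)    [QR: 5 ≡ 1 mod 4, sign kept]
  = (2 / 3)    [5 ≡ 2 mod 3]
  = -(1 / 3)    [3 ≡ 3 mod 8 ⇒ (2 / 3) = -1]
  = -1    [(1 / 3) = 1]
Second factor (281 / 847):
(281 / 847)
  = (847 / 281)    [QR: 281 ≡ 1 mod 4, sign kept]
  = (4 / 281)    [847 ≡ 4 mod 281]
  = (1 / 281)    [281 ≡ 1 mod 8 ⇒ (2 / 281)^2 = +1]
  = 1    [(1 / 281) = 1]
Product: (-1)·(1) = -1.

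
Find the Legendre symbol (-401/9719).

1

Reduce the numerator: -401 ≡ 9318 (mod 9719), so (-401/9719) = (9318/9719).
Factor out 2: 9318 = 2·4659. Since 9719 ≡ 7 (mod 8), (2/9719) = +1. Now have (4659/9719).
Both 4659 ≡ 3 and 9719 ≡ 3 (mod 4), so reciprocity gives (4659/9719) = -(9719/4659). Reduce: 9719 ≡ 401 (mod 4659). Now have -(401/4659).
401 ≡ 1 (mod 4), so quadratic reciprocity gives (401/4659) = (4659/401). Reduce: 4659 ≡ 248 (mod 401). Now have -(248/401).
Factor out 2: 248 = 2^3·31. Since 401 ≡ 1 (mod 8), (2/401) = +1, and (2/401)^3 = +1. Now have -(31/401).
401 ≡ 1 (mod 4), so quadratic reciprocity gives (31/401) = (401/31). Reduce: 401 ≡ 29 (mod 31). Now have -(29/31).
29 ≡ 1 (mod 4), so quadratic reciprocity gives (29/31) = (31/29). Reduce: 31 ≡ 2 (mod 29). Now have -(2/29).
Factor out 2: 2 = 2. Since 29 ≡ 5 (mod 8), (2/29) = -1. Now have (1/29).
(1/29) = 1. Collecting the sign factors: 1.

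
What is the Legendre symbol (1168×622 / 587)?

By multiplicativity, (1168·622 / 587) = (1168 / 587)·(622 / 587).
First factor (1168 / 587):
Reduce the numerator: 1168 ≡ 581 (mod 587), so (1168 / 587) = (581 / 587).
581 ≡ 1 (mod 4), so quadratic reciprocity gives (581 / 587) = (587 / 581). Reduce: 587 ≡ 6 (mod 581). Now have (6 / 581).
Factor out 2: 6 = 2·3. Since 581 ≡ 5 (mod 8), (2 / 581) = -1. Now have -(3 / 581).
581 ≡ 1 (mod 4), so quadratic reciprocity gives (3 / 581) = (581 / 3). Reduce: 581 ≡ 2 (mod 3). Now have -(2 / 3).
Factor out 2: 2 = 2. Since 3 ≡ 3 (mod 8), (2 / 3) = -1. Now have (1 / 3).
(1 / 3) = 1. Collecting the sign factors: 1.
Second factor (622 / 587):
Reduce the numerator: 622 ≡ 35 (mod 587), so (622 / 587) = (35 / 587).
Both 35 ≡ 3 and 587 ≡ 3 (mod 4), so reciprocity gives (35 / 587) = -(587 / 35). Reduce: 587 ≡ 27 (mod 35). Now have -(27 / 35).
Both 27 ≡ 3 and 35 ≡ 3 (mod 4), so reciprocity gives (27 / 35) = -(35 / 27). Reduce: 35 ≡ 8 (mod 27). Now have (8 / 27).
Factor out 2: 8 = 2^3. Since 27 ≡ 3 (mod 8), (2 / 27) = -1, and (2 / 27)^3 = -1. Now have -(1 / 27).
(1 / 27) = 1. Collecting the sign factors: -1.
Product: (1)·(-1) = -1.

-1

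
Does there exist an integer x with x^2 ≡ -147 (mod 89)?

Reduce the numerator: -147 ≡ 31 (mod 89), so (-147/89) = (31/89).
89 ≡ 1 (mod 4), so quadratic reciprocity gives (31/89) = (89/31). Reduce: 89 ≡ 27 (mod 31). Now have (27/31).
Both 27 ≡ 3 and 31 ≡ 3 (mod 4), so reciprocity gives (27/31) = -(31/27). Reduce: 31 ≡ 4 (mod 27). Now have -(4/27).
Factor out 2: 4 = 2^2. Since 27 ≡ 3 (mod 8), (2/27) = -1, and (2/27)^2 = +1. Now have -(1/27).
(1/27) = 1. Collecting the sign factors: -1.
The Legendre symbol is -1, so x^2 ≡ -147 (mod 89) has no solution.

no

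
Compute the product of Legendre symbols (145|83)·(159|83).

By multiplicativity, (145·159|83) = (145|83)·(159|83).
First factor (145|83):
(145|83)
  = (62|83)    [145 ≡ 62 mod 83]
  = -(31|83)    [83 ≡ 3 mod 8 ⇒ (2|83) = -1]
  = (83|31)    [QR: both ≡ 3 mod 4, sign flips]
  = (21|31)    [83 ≡ 21 mod 31]
  = (31|21)    [QR: 21 ≡ 1 mod 4, sign kept]
  = (10|21)    [31 ≡ 10 mod 21]
  = -(5|21)    [21 ≡ 5 mod 8 ⇒ (2|21) = -1]
  = -(21|5)    [QR: 5 ≡ 1 mod 4, sign kept]
  = -(1|5)    [21 ≡ 1 mod 5]
  = -1    [(1|5) = 1]
Second factor (159|83):
(159|83)
  = (76|83)    [159 ≡ 76 mod 83]
  = (19|83)    [83 ≡ 3 mod 8 ⇒ (2|83)^2 = +1]
  = -(83|19)    [QR: both ≡ 3 mod 4, sign flips]
  = -(7|19)    [83 ≡ 7 mod 19]
  = (19|7)    [QR: both ≡ 3 mod 4, sign flips]
  = (5|7)    [19 ≡ 5 mod 7]
  = (7|5)    [QR: 5 ≡ 1 mod 4, sign kept]
  = (2|5)    [7 ≡ 2 mod 5]
  = -(1|5)    [5 ≡ 5 mod 8 ⇒ (2|5) = -1]
  = -1    [(1|5) = 1]
Product: (-1)·(-1) = 1.

1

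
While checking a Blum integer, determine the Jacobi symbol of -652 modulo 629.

1

Pull out -1: (-652 / 629) = (-1 / 629)·(652 / 629). Since 629 ≡ 1 (mod 4), (-1 / 629) = +1. Now have (652 / 629).
Reduce the numerator: 652 ≡ 23 (mod 629), so (652 / 629) = (23 / 629).
629 ≡ 1 (mod 4), so quadratic reciprocity gives (23 / 629) = (629 / 23). Reduce: 629 ≡ 8 (mod 23). Now have (8 / 23).
Factor out 2: 8 = 2^3. Since 23 ≡ 7 (mod 8), (2 / 23) = +1, and (2 / 23)^3 = +1. Now have (1 / 23).
(1 / 23) = 1. Collecting the sign factors: 1.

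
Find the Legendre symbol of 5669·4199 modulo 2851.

1

By multiplicativity, (5669·4199/2851) = (5669/2851)·(4199/2851).
First factor (5669/2851):
(5669/2851)
  = (2818/2851)    [5669 ≡ 2818 mod 2851]
  = -(1409/2851)    [2851 ≡ 3 mod 8 ⇒ (2/2851) = -1]
  = -(2851/1409)    [QR: 1409 ≡ 1 mod 4, sign kept]
  = -(33/1409)    [2851 ≡ 33 mod 1409]
  = -(1409/33)    [QR: 33 ≡ 1 mod 4, sign kept]
  = -(23/33)    [1409 ≡ 23 mod 33]
  = -(33/23)    [QR: 33 ≡ 1 mod 4, sign kept]
  = -(10/23)    [33 ≡ 10 mod 23]
  = -(5/23)    [23 ≡ 7 mod 8 ⇒ (2/23) = +1]
  = -(23/5)    [QR: 5 ≡ 1 mod 4, sign kept]
  = -(3/5)    [23 ≡ 3 mod 5]
  = -(5/3)    [QR: 5 ≡ 1 mod 4, sign kept]
  = -(2/3)    [5 ≡ 2 mod 3]
  = (1/3)    [3 ≡ 3 mod 8 ⇒ (2/3) = -1]
  = 1    [(1/3) = 1]
Second factor (4199/2851):
(4199/2851)
  = (1348/2851)    [4199 ≡ 1348 mod 2851]
  = (337/2851)    [2851 ≡ 3 mod 8 ⇒ (2/2851)^2 = +1]
  = (2851/337)    [QR: 337 ≡ 1 mod 4, sign kept]
  = (155/337)    [2851 ≡ 155 mod 337]
  = (337/155)    [QR: 337 ≡ 1 mod 4, sign kept]
  = (27/155)    [337 ≡ 27 mod 155]
  = -(155/27)    [QR: both ≡ 3 mod 4, sign flips]
  = -(20/27)    [155 ≡ 20 mod 27]
  = -(5/27)    [27 ≡ 3 mod 8 ⇒ (2/27)^2 = +1]
  = -(27/5)    [QR: 5 ≡ 1 mod 4, sign kept]
  = -(2/5)    [27 ≡ 2 mod 5]
  = (1/5)    [5 ≡ 5 mod 8 ⇒ (2/5) = -1]
  = 1    [(1/5) = 1]
Product: (1)·(1) = 1.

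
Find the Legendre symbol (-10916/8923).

(-10916/8923)
  = -(10916/8923)    [8923 ≡ 3 mod 4 ⇒ (-1/8923) = -1]
  = -(1993/8923)    [10916 ≡ 1993 mod 8923]
  = -(8923/1993)    [QR: 1993 ≡ 1 mod 4, sign kept]
  = -(951/1993)    [8923 ≡ 951 mod 1993]
  = -(1993/951)    [QR: 1993 ≡ 1 mod 4, sign kept]
  = -(91/951)    [1993 ≡ 91 mod 951]
  = (951/91)    [QR: both ≡ 3 mod 4, sign flips]
  = (41/91)    [951 ≡ 41 mod 91]
  = (91/41)    [QR: 41 ≡ 1 mod 4, sign kept]
  = (9/41)    [91 ≡ 9 mod 41]
  = (41/9)    [QR: 9 ≡ 1 mod 4, sign kept]
  = (5/9)    [41 ≡ 5 mod 9]
  = (9/5)    [QR: 5 ≡ 1 mod 4, sign kept]
  = (4/5)    [9 ≡ 4 mod 5]
  = (1/5)    [5 ≡ 5 mod 8 ⇒ (2/5)^2 = +1]
  = 1    [(1/5) = 1]

1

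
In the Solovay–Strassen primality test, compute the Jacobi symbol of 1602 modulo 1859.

-1

(1602|1859)
  = -(801|1859)    [1859 ≡ 3 mod 8 ⇒ (2|1859) = -1]
  = -(1859|801)    [QR: 801 ≡ 1 mod 4, sign kept]
  = -(257|801)    [1859 ≡ 257 mod 801]
  = -(801|257)    [QR: 257 ≡ 1 mod 4, sign kept]
  = -(30|257)    [801 ≡ 30 mod 257]
  = -(15|257)    [257 ≡ 1 mod 8 ⇒ (2|257) = +1]
  = -(257|15)    [QR: 257 ≡ 1 mod 4, sign kept]
  = -(2|15)    [257 ≡ 2 mod 15]
  = -(1|15)    [15 ≡ 7 mod 8 ⇒ (2|15) = +1]
  = -1    [(1|15) = 1]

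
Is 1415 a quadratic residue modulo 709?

(1415/709)
  = (706/709)    [1415 ≡ 706 mod 709]
  = -(353/709)    [709 ≡ 5 mod 8 ⇒ (2/709) = -1]
  = -(709/353)    [QR: 353 ≡ 1 mod 4, sign kept]
  = -(3/353)    [709 ≡ 3 mod 353]
  = -(353/3)    [QR: 353 ≡ 1 mod 4, sign kept]
  = -(2/3)    [353 ≡ 2 mod 3]
  = (1/3)    [3 ≡ 3 mod 8 ⇒ (2/3) = -1]
  = 1    [(1/3) = 1]
The Legendre symbol is 1, so x^2 ≡ 1415 (mod 709) has solution.

yes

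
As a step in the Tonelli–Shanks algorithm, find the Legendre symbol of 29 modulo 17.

-1

Reduce the numerator: 29 ≡ 12 (mod 17), so (29/17) = (12/17).
Factor out 2: 12 = 2^2·3. Since 17 ≡ 1 (mod 8), (2/17) = +1, and (2/17)^2 = +1. Now have (3/17).
17 ≡ 1 (mod 4), so quadratic reciprocity gives (3/17) = (17/3). Reduce: 17 ≡ 2 (mod 3). Now have (2/3).
Factor out 2: 2 = 2. Since 3 ≡ 3 (mod 8), (2/3) = -1. Now have -(1/3).
(1/3) = 1. Collecting the sign factors: -1.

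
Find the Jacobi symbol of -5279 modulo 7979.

Reduce the numerator: -5279 ≡ 2700 (mod 7979), so (-5279/7979) = (2700/7979).
Factor out 2: 2700 = 2^2·675. Since 7979 ≡ 3 (mod 8), (2/7979) = -1, and (2/7979)^2 = +1. Now have (675/7979).
Both 675 ≡ 3 and 7979 ≡ 3 (mod 4), so reciprocity gives (675/7979) = -(7979/675). Reduce: 7979 ≡ 554 (mod 675). Now have -(554/675).
Factor out 2: 554 = 2·277. Since 675 ≡ 3 (mod 8), (2/675) = -1. Now have (277/675).
277 ≡ 1 (mod 4), so quadratic reciprocity gives (277/675) = (675/277). Reduce: 675 ≡ 121 (mod 277). Now have (121/277).
121 ≡ 1 (mod 4), so quadratic reciprocity gives (121/277) = (277/121). Reduce: 277 ≡ 35 (mod 121). Now have (35/121).
121 ≡ 1 (mod 4), so quadratic reciprocity gives (35/121) = (121/35). Reduce: 121 ≡ 16 (mod 35). Now have (16/35).
Factor out 2: 16 = 2^4. Since 35 ≡ 3 (mod 8), (2/35) = -1, and (2/35)^4 = +1. Now have (1/35).
(1/35) = 1. Collecting the sign factors: 1.

1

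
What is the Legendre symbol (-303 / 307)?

1

(-303 / 307)
  = (4 / 307)    [-303 ≡ 4 mod 307]
  = (1 / 307)    [307 ≡ 3 mod 8 ⇒ (2 / 307)^2 = +1]
  = 1    [(1 / 307) = 1]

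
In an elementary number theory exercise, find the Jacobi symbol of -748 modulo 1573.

(-748|1573)
  = (825|1573)    [-748 ≡ 825 mod 1573]
  = (1573|825)    [QR: 825 ≡ 1 mod 4, sign kept]
  = (748|825)    [1573 ≡ 748 mod 825]
  = (187|825)    [825 ≡ 1 mod 8 ⇒ (2|825)^2 = +1]
  = (825|187)    [QR: 825 ≡ 1 mod 4, sign kept]
  = (77|187)    [825 ≡ 77 mod 187]
  = (187|77)    [QR: 77 ≡ 1 mod 4, sign kept]
  = (33|77)    [187 ≡ 33 mod 77]
  = (77|33)    [QR: 33 ≡ 1 mod 4, sign kept]
  = (11|33)    [77 ≡ 11 mod 33]
  = (33|11)    [QR: 33 ≡ 1 mod 4, sign kept]
  = (0|11)    [33 ≡ 0 mod 11]
  = 0    [numerator 0, gcd > 1]

0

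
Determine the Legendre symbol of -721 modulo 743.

(-721 / 743)
  = (22 / 743)    [-721 ≡ 22 mod 743]
  = (11 / 743)    [743 ≡ 7 mod 8 ⇒ (2 / 743) = +1]
  = -(743 / 11)    [QR: both ≡ 3 mod 4, sign flips]
  = -(6 / 11)    [743 ≡ 6 mod 11]
  = (3 / 11)    [11 ≡ 3 mod 8 ⇒ (2 / 11) = -1]
  = -(11 / 3)    [QR: both ≡ 3 mod 4, sign flips]
  = -(2 / 3)    [11 ≡ 2 mod 3]
  = (1 / 3)    [3 ≡ 3 mod 8 ⇒ (2 / 3) = -1]
  = 1    [(1 / 3) = 1]

1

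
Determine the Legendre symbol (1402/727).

-1

(1402/727)
  = (675/727)    [1402 ≡ 675 mod 727]
  = -(727/675)    [QR: both ≡ 3 mod 4, sign flips]
  = -(52/675)    [727 ≡ 52 mod 675]
  = -(13/675)    [675 ≡ 3 mod 8 ⇒ (2/675)^2 = +1]
  = -(675/13)    [QR: 13 ≡ 1 mod 4, sign kept]
  = -(12/13)    [675 ≡ 12 mod 13]
  = -(3/13)    [13 ≡ 5 mod 8 ⇒ (2/13)^2 = +1]
  = -(13/3)    [QR: 13 ≡ 1 mod 4, sign kept]
  = -(1/3)    [13 ≡ 1 mod 3]
  = -1    [(1/3) = 1]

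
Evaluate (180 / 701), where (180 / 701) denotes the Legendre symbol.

1

(180 / 701)
  = (45 / 701)    [701 ≡ 5 mod 8 ⇒ (2 / 701)^2 = +1]
  = (701 / 45)    [QR: 45 ≡ 1 mod 4, sign kept]
  = (26 / 45)    [701 ≡ 26 mod 45]
  = -(13 / 45)    [45 ≡ 5 mod 8 ⇒ (2 / 45) = -1]
  = -(45 / 13)    [QR: 13 ≡ 1 mod 4, sign kept]
  = -(6 / 13)    [45 ≡ 6 mod 13]
  = (3 / 13)    [13 ≡ 5 mod 8 ⇒ (2 / 13) = -1]
  = (13 / 3)    [QR: 13 ≡ 1 mod 4, sign kept]
  = (1 / 3)    [13 ≡ 1 mod 3]
  = 1    [(1 / 3) = 1]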